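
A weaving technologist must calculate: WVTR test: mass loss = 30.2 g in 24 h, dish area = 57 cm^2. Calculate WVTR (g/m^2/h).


Formula: WVTR = mass_loss / (area * time)
Step 1: Convert area: 57 cm^2 = 0.0057 m^2
Step 2: WVTR = 30.2 g / (0.0057 m^2 * 24 h)
Step 3: WVTR = 30.2 / 0.1368 = 220.8 g/m^2/h

220.8 g/m^2/h


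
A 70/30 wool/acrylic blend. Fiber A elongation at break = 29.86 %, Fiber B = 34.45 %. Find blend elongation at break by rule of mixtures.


Formula: Blend property = (fraction_A * property_A) + (fraction_B * property_B)
Step 1: Contribution A = 70/100 * 29.86 % = 20.902 %
Step 2: Contribution B = 30/100 * 34.45 % = 10.335 %
Step 3: Blend elongation at break = 20.902 + 10.335 = 31.237 %

31.237 %


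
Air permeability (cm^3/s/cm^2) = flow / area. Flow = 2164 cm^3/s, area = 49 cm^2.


Formula: Air Permeability = Airflow / Test Area
AP = 2164 cm^3/s / 49 cm^2
AP = 44.2 cm^3/s/cm^2

44.2 cm^3/s/cm^2


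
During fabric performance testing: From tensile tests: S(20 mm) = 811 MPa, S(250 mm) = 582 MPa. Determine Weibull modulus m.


Formula: m = ln(L1/L2) / ln(S2/S1)
Step 1: ln(L1/L2) = ln(20/250) = -2.52573
Step 2: S2/S1 = 582/811 = 0.71763
Step 3: ln(S2/S1) = ln(0.71763) = -0.33180
Step 4: m = -2.52573 / -0.33180 = 7.61

7.61 (Weibull m)


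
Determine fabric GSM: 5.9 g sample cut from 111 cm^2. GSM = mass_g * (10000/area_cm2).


Formula: GSM = mass_g / area_m2
Step 1: Convert area: 111 cm^2 = 111 / 10000 = 0.0111 m^2
Step 2: GSM = 5.9 g / 0.0111 m^2 = 531.5 g/m^2

531.5 g/m^2


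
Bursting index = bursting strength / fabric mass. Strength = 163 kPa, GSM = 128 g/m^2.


Formula: Bursting Index = Bursting Strength / Fabric GSM
BI = 163 kPa / 128 g/m^2
BI = 1.273 kPa/(g/m^2)

1.273 kPa/(g/m^2)


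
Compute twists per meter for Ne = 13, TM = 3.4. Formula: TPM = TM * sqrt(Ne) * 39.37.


Formula: TPM = TM * sqrt(Ne) * 39.37
Step 1: sqrt(Ne) = sqrt(13) = 3.6056
Step 2: TM * sqrt(Ne) = 3.4 * 3.6056 = 12.259
Step 3: TPM = 12.259 * 39.37 = 483 twists/m

483 twists/m


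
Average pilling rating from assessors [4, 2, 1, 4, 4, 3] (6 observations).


Formula: Mean = sum / count
Sum = 4 + 2 + 1 + 4 + 4 + 3 = 18
Mean = 18 / 6 = 3.0

3.0


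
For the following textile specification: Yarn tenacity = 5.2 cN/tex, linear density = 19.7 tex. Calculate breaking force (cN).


Formula: Breaking force = Tenacity * Linear density
F = 5.2 cN/tex * 19.7 tex
F = 102.44 cN

102.44 cN


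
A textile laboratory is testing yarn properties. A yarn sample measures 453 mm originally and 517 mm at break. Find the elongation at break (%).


Formula: Elongation (%) = ((L_break - L0) / L0) * 100
Step 1: Extension = 517 - 453 = 64 mm
Step 2: Elongation = (64 / 453) * 100
Step 3: Elongation = 0.14128 * 100 = 14.128% ≈ 14.1%

14.1%


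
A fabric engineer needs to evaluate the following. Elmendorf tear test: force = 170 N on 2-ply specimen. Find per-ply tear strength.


Formula: Per-ply strength = Total force / Number of plies
Per-ply = 170 N / 2
Per-ply = 85 N

85 N


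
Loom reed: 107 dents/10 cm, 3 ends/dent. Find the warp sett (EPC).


Formula: EPC = (dents per 10 cm * ends per dent) / 10
Step 1: Total ends per 10 cm = 107 * 3 = 321
Step 2: EPC = 321 / 10 = 32.1 ends/cm

32.1 ends/cm


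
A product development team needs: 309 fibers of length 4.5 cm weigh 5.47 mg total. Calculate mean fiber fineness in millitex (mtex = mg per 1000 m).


Formula: fineness (mtex) = mass (mg) / total length (km) = (mass_mg / total_length_m) * 1000
Step 1: Convert fiber length: 4.5 cm = 0.045 m
Step 2: Total fiber length = 309 * 0.045 = 13.905 m
Step 3: Linear density = 5.47 mg / 13.905 m = 0.3934 mg/m
Step 4: fineness = 0.3934 * 1000 = 393.4 mtex

393.4 mtex


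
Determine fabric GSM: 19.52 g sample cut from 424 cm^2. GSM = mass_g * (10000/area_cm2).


Formula: GSM = mass_g / area_m2
Step 1: Convert area: 424 cm^2 = 424 / 10000 = 0.0424 m^2
Step 2: GSM = 19.52 g / 0.0424 m^2 = 460.4 g/m^2

460.4 g/m^2


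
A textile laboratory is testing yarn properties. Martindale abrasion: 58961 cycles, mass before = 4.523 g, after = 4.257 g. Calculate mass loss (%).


Formula: Mass loss% = ((m_before - m_after) / m_before) * 100
Step 1: Mass loss = 4.523 - 4.257 = 0.266 g
Step 2: Ratio = 0.266 / 4.523 = 0.0588105
Step 3: Mass loss% = 0.0588105 * 100 = 5.88105% ≈ 5.88%

5.88%


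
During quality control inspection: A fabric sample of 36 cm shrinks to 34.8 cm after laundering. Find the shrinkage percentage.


Formula: Shrinkage% = ((L_before - L_after) / L_before) * 100
Step 1: Shrinkage = 36 - 34.8 = 1.2 cm
Step 2: Shrinkage% = (1.2 / 36) * 100
Step 3: Shrinkage% = 0.033333 * 100 = 3.3333% ≈ 3.3%

3.3%


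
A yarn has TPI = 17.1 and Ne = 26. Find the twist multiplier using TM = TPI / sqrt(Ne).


Formula: TM = TPI / sqrt(Ne)
Step 1: sqrt(Ne) = sqrt(26) = 5.099
Step 2: TM = 17.1 / 5.099 = 3.35

3.35 TM


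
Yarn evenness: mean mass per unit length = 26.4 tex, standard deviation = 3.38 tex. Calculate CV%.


Formula: CV% = (standard deviation / mean) * 100
Step 1: Ratio = 3.38 / 26.4 = 0.12803
Step 2: CV% = 0.12803 * 100 = 12.803% ≈ 12.8%

12.8%


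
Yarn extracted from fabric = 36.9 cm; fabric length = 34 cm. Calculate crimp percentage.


Formula: Crimp% = ((L_yarn - L_fabric) / L_fabric) * 100
Step 1: Extension = 36.9 - 34 = 2.9 cm
Step 2: Crimp% = (2.9 / 34) * 100
Step 3: Crimp% = 0.085294 * 100 = 8.5294% ≈ 8.5%

8.5%


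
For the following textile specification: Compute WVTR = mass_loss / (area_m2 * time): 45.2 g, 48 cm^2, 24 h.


Formula: WVTR = mass_loss / (area * time)
Step 1: Convert area: 48 cm^2 = 0.0048 m^2
Step 2: WVTR = 45.2 g / (0.0048 m^2 * 24 h)
Step 3: WVTR = 45.2 / 0.1152 = 392.4 g/m^2/h

392.4 g/m^2/h


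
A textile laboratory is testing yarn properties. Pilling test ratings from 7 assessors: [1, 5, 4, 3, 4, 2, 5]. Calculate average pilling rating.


Formula: Mean = sum / count
Sum = 1 + 5 + 4 + 3 + 4 + 2 + 5 = 24
Mean = 24 / 7 = 3.4

3.4


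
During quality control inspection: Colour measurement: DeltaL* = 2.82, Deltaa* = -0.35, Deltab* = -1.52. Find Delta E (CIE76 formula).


Formula: Delta E = sqrt(dL*^2 + da*^2 + db*^2)
Step 1: dL*^2 = 2.82^2 = 7.9524
Step 2: da*^2 = (-0.35)^2 = 0.1225
Step 3: db*^2 = (-1.52)^2 = 2.3104
Step 4: Sum = 7.9524 + 0.1225 + 2.3104 = 10.3853
Step 5: Delta E = sqrt(10.3853) = 3.22

3.22 Delta E


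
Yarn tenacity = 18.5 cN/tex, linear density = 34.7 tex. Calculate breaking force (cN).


Formula: Breaking force = Tenacity * Linear density
F = 18.5 cN/tex * 34.7 tex
F = 641.95 cN

641.95 cN


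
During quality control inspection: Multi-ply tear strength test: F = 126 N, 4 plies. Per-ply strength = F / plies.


Formula: Per-ply strength = Total force / Number of plies
Per-ply = 126 N / 4
Per-ply = 31.5 N

31.5 N


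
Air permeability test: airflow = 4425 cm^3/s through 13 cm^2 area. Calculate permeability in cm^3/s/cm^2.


Formula: Air Permeability = Airflow / Test Area
AP = 4425 cm^3/s / 13 cm^2
AP = 340.4 cm^3/s/cm^2

340.4 cm^3/s/cm^2


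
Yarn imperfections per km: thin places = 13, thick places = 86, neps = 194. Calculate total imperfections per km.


Formula: Total = thin places + thick places + neps
Total = 13 + 86 + 194
Total = 293 imperfections/km

293 imperfections/km


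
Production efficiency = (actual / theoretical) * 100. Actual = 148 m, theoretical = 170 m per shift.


Formula: Efficiency% = (Actual output / Theoretical output) * 100
Efficiency% = (148 / 170) * 100
Efficiency% = 0.870588 * 100 = 87.0588% ≈ 87.1%

87.1%


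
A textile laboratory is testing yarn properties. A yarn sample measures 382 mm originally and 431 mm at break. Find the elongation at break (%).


Formula: Elongation (%) = ((L_break - L0) / L0) * 100
Step 1: Extension = 431 - 382 = 49 mm
Step 2: Elongation = (49 / 382) * 100
Step 3: Elongation = 0.128272 * 100 = 12.8272% ≈ 12.8%

12.8%


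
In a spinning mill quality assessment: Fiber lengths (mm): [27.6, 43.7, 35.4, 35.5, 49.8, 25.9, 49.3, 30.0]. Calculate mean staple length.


Formula: Mean = sum of lengths / count
Sum = 27.6 + 43.7 + 35.4 + 35.5 + 49.8 + 25.9 + 49.3 + 30.0
Sum = 297.2 mm
Mean = 297.2 / 8 = 37.15 mm

37.15 mm


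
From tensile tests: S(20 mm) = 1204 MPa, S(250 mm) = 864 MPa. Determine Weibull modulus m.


Formula: m = ln(L1/L2) / ln(S2/S1)
Step 1: ln(L1/L2) = ln(20/250) = -2.52573
Step 2: S2/S1 = 864/1204 = 0.71761
Step 3: ln(S2/S1) = ln(0.71761) = -0.33183
Step 4: m = -2.52573 / -0.33183 = 7.61

7.61 (Weibull m)


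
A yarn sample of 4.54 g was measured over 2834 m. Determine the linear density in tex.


Formula: Tex = (mass_g / length_m) * 1000
Substituting: Tex = (4.54 / 2834) * 1000
Intermediate: 4.54 / 2834 = 0.00160198 g/m
Tex = 0.00160198 * 1000 = 1.60 tex

1.60 tex


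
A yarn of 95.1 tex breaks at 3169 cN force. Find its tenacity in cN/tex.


Formula: Tenacity = Breaking force / Linear density
Tenacity = 3169 cN / 95.1 tex
Tenacity = 33.32 cN/tex

33.32 cN/tex


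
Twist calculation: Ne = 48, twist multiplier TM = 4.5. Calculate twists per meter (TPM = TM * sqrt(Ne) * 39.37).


Formula: TPM = TM * sqrt(Ne) * 39.37
Step 1: sqrt(Ne) = sqrt(48) = 6.9282
Step 2: TM * sqrt(Ne) = 4.5 * 6.9282 = 31.1769
Step 3: TPM = 31.1769 * 39.37 = 1227 twists/m

1227 twists/m


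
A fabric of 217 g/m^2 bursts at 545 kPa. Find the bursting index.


Formula: Bursting Index = Bursting Strength / Fabric GSM
BI = 545 kPa / 217 g/m^2
BI = 2.512 kPa/(g/m^2)

2.512 kPa/(g/m^2)


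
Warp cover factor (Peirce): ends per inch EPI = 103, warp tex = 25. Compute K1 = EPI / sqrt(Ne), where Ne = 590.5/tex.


Formula: K1 = EPI / sqrt(Ne), with Ne = 590.5 / tex_warp
Step 1: Ne = 590.5 / 25 = 23.62
Step 2: sqrt(Ne) = sqrt(23.62) = 4.86
Step 3: K1 = 103 / 4.86 = 21.2

21.2


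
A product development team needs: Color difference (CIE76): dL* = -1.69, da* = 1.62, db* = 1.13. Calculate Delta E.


Formula: Delta E = sqrt(dL*^2 + da*^2 + db*^2)
Step 1: dL*^2 = (-1.69)^2 = 2.8561
Step 2: da*^2 = 1.62^2 = 2.6244
Step 3: db*^2 = 1.13^2 = 1.2769
Step 4: Sum = 2.8561 + 2.6244 + 1.2769 = 6.7574
Step 5: Delta E = sqrt(6.7574) = 2.6

2.6 Delta E


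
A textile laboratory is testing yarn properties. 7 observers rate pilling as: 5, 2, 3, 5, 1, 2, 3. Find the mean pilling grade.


Formula: Mean = sum / count
Sum = 5 + 2 + 3 + 5 + 1 + 2 + 3 = 21
Mean = 21 / 7 = 3.0

3.0


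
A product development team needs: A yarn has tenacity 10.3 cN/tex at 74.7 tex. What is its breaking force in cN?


Formula: Breaking force = Tenacity * Linear density
F = 10.3 cN/tex * 74.7 tex
F = 769.41 cN

769.41 cN


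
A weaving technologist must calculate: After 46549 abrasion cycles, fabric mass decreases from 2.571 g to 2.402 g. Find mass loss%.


Formula: Mass loss% = ((m_before - m_after) / m_before) * 100
Step 1: Mass loss = 2.571 - 2.402 = 0.169 g
Step 2: Ratio = 0.169 / 2.571 = 0.0657332
Step 3: Mass loss% = 0.0657332 * 100 = 6.57332% ≈ 6.57%

6.57%


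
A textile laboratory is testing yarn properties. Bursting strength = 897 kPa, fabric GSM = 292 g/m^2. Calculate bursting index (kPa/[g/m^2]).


Formula: Bursting Index = Bursting Strength / Fabric GSM
BI = 897 kPa / 292 g/m^2
BI = 3.072 kPa/(g/m^2)

3.072 kPa/(g/m^2)


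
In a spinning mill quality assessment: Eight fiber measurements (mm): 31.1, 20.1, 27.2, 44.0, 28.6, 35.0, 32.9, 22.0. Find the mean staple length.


Formula: Mean = sum of lengths / count
Sum = 31.1 + 20.1 + 27.2 + 44.0 + 28.6 + 35.0 + 32.9 + 22.0
Sum = 240.9 mm
Mean = 240.9 / 8 = 30.11 mm

30.11 mm


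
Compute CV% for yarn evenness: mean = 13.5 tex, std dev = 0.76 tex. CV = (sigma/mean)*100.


Formula: CV% = (standard deviation / mean) * 100
Step 1: Ratio = 0.76 / 13.5 = 0.056296
Step 2: CV% = 0.056296 * 100 = 5.6296% ≈ 5.6%

5.6%


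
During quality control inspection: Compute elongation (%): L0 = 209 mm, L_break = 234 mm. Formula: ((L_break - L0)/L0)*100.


Formula: Elongation (%) = ((L_break - L0) / L0) * 100
Step 1: Extension = 234 - 209 = 25 mm
Step 2: Elongation = (25 / 209) * 100
Step 3: Elongation = 0.119617 * 100 = 11.9617% ≈ 12.0%

12.0%


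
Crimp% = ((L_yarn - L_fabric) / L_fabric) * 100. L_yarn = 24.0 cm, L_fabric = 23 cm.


Formula: Crimp% = ((L_yarn - L_fabric) / L_fabric) * 100
Step 1: Extension = 24.0 - 23 = 1.0 cm
Step 2: Crimp% = (1.0 / 23) * 100
Step 3: Crimp% = 0.043478 * 100 = 4.3478% ≈ 4.3%

4.3%


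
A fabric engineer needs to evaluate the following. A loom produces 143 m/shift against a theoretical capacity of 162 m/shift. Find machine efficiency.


Formula: Efficiency% = (Actual output / Theoretical output) * 100
Efficiency% = (143 / 162) * 100
Efficiency% = 0.882716 * 100 = 88.2716% ≈ 88.3%

88.3%


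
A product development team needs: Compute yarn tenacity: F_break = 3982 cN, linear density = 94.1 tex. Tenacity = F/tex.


Formula: Tenacity = Breaking force / Linear density
Tenacity = 3982 cN / 94.1 tex
Tenacity = 42.32 cN/tex

42.32 cN/tex


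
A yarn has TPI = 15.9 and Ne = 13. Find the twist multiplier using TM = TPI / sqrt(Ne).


Formula: TM = TPI / sqrt(Ne)
Step 1: sqrt(Ne) = sqrt(13) = 3.6056
Step 2: TM = 15.9 / 3.6056 = 4.41

4.41 TM


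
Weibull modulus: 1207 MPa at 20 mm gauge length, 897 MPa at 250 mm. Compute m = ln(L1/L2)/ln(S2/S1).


Formula: m = ln(L1/L2) / ln(S2/S1)
Step 1: ln(L1/L2) = ln(20/250) = -2.52573
Step 2: S2/S1 = 897/1207 = 0.74316
Step 3: ln(S2/S1) = ln(0.74316) = -0.29684
Step 4: m = -2.52573 / -0.29684 = 8.51

8.51 (Weibull m)


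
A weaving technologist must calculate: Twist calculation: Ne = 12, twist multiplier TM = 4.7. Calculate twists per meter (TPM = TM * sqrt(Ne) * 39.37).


Formula: TPM = TM * sqrt(Ne) * 39.37
Step 1: sqrt(Ne) = sqrt(12) = 3.4641
Step 2: TM * sqrt(Ne) = 4.7 * 3.4641 = 16.2813
Step 3: TPM = 16.2813 * 39.37 = 641 twists/m

641 twists/m


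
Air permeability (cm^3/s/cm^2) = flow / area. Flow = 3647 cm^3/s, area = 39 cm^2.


Formula: Air Permeability = Airflow / Test Area
AP = 3647 cm^3/s / 39 cm^2
AP = 93.5 cm^3/s/cm^2

93.5 cm^3/s/cm^2


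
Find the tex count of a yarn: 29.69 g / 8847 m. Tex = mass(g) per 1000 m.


Formula: Tex = (mass_g / length_m) * 1000
Substituting: Tex = (29.69 / 8847) * 1000
Intermediate: 29.69 / 8847 = 0.00335594 g/m
Tex = 0.00335594 * 1000 = 3.36 tex

3.36 tex


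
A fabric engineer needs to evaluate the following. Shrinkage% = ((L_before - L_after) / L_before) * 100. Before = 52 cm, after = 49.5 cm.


Formula: Shrinkage% = ((L_before - L_after) / L_before) * 100
Step 1: Shrinkage = 52 - 49.5 = 2.5 cm
Step 2: Shrinkage% = (2.5 / 52) * 100
Step 3: Shrinkage% = 0.048077 * 100 = 4.8077% ≈ 4.8%

4.8%


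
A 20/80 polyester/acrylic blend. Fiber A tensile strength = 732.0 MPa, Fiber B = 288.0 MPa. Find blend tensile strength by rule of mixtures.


Formula: Blend property = (fraction_A * property_A) + (fraction_B * property_B)
Step 1: Contribution A = 20/100 * 732.0 MPa = 146.4 MPa
Step 2: Contribution B = 80/100 * 288.0 MPa = 230.4 MPa
Step 3: Blend tensile strength = 146.4 + 230.4 = 376.8 MPa

376.8 MPa


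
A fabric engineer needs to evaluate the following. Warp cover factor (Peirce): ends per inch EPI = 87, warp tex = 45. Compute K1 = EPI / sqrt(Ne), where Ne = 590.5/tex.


Formula: K1 = EPI / sqrt(Ne), with Ne = 590.5 / tex_warp
Step 1: Ne = 590.5 / 45 = 13.122
Step 2: sqrt(Ne) = sqrt(13.122) = 3.6224
Step 3: K1 = 87 / 3.6224 = 24.0

24.0


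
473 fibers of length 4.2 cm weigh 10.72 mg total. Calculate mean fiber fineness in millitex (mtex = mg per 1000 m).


Formula: fineness (mtex) = mass (mg) / total length (km) = (mass_mg / total_length_m) * 1000
Step 1: Convert fiber length: 4.2 cm = 0.042 m
Step 2: Total fiber length = 473 * 0.042 = 19.866 m
Step 3: Linear density = 10.72 mg / 19.866 m = 0.5396 mg/m
Step 4: fineness = 0.5396 * 1000 = 539.6 mtex

539.6 mtex


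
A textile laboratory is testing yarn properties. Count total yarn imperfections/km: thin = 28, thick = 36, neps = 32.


Formula: Total = thin places + thick places + neps
Total = 28 + 36 + 32
Total = 96 imperfections/km

96 imperfections/km


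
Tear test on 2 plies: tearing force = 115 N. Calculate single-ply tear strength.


Formula: Per-ply strength = Total force / Number of plies
Per-ply = 115 N / 2
Per-ply = 57.5 N

57.5 N


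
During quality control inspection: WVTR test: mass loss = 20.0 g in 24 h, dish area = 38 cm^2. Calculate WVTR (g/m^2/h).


Formula: WVTR = mass_loss / (area * time)
Step 1: Convert area: 38 cm^2 = 0.0038 m^2
Step 2: WVTR = 20.0 g / (0.0038 m^2 * 24 h)
Step 3: WVTR = 20.0 / 0.0912 = 219.3 g/m^2/h

219.3 g/m^2/h


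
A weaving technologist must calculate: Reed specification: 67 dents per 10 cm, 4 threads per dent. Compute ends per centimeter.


Formula: EPC = (dents per 10 cm * ends per dent) / 10
Step 1: Total ends per 10 cm = 67 * 4 = 268
Step 2: EPC = 268 / 10 = 26.8 ends/cm

26.8 ends/cm


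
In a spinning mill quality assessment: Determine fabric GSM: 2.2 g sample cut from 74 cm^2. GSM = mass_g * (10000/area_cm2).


Formula: GSM = mass_g / area_m2
Step 1: Convert area: 74 cm^2 = 74 / 10000 = 0.0074 m^2
Step 2: GSM = 2.2 g / 0.0074 m^2 = 297.3 g/m^2

297.3 g/m^2


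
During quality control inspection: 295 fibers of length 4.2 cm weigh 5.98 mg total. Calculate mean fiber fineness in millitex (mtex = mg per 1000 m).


Formula: fineness (mtex) = mass (mg) / total length (km) = (mass_mg / total_length_m) * 1000
Step 1: Convert fiber length: 4.2 cm = 0.042 m
Step 2: Total fiber length = 295 * 0.042 = 12.39 m
Step 3: Linear density = 5.98 mg / 12.39 m = 0.4826 mg/m
Step 4: fineness = 0.4826 * 1000 = 482.6 mtex

482.6 mtex


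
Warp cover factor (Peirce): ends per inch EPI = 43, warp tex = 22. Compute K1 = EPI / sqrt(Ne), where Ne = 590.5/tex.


Formula: K1 = EPI / sqrt(Ne), with Ne = 590.5 / tex_warp
Step 1: Ne = 590.5 / 22 = 26.841
Step 2: sqrt(Ne) = sqrt(26.841) = 5.1808
Step 3: K1 = 43 / 5.1808 = 8.3

8.3


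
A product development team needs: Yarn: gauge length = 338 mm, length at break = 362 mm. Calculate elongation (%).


Formula: Elongation (%) = ((L_break - L0) / L0) * 100
Step 1: Extension = 362 - 338 = 24 mm
Step 2: Elongation = (24 / 338) * 100
Step 3: Elongation = 0.071006 * 100 = 7.1006% ≈ 7.1%

7.1%


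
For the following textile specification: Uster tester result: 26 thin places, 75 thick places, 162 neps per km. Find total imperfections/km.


Formula: Total = thin places + thick places + neps
Total = 26 + 75 + 162
Total = 263 imperfections/km

263 imperfections/km


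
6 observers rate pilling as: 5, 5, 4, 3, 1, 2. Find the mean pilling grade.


Formula: Mean = sum / count
Sum = 5 + 5 + 4 + 3 + 1 + 2 = 20
Mean = 20 / 6 = 3.3

3.3


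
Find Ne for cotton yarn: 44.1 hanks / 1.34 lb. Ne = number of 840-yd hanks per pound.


Formula: Ne = hanks / mass_lb
Substituting: Ne = 44.1 / 1.34
Ne = 32.9

32.9 Ne


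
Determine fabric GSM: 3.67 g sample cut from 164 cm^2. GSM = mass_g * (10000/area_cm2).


Formula: GSM = mass_g / area_m2
Step 1: Convert area: 164 cm^2 = 164 / 10000 = 0.0164 m^2
Step 2: GSM = 3.67 g / 0.0164 m^2 = 223.8 g/m^2

223.8 g/m^2


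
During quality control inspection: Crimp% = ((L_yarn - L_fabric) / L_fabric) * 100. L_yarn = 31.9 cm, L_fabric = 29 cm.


Formula: Crimp% = ((L_yarn - L_fabric) / L_fabric) * 100
Step 1: Extension = 31.9 - 29 = 2.9 cm
Step 2: Crimp% = (2.9 / 29) * 100
Step 3: Crimp% = 0.1 * 100 = 10.0%

10.0%


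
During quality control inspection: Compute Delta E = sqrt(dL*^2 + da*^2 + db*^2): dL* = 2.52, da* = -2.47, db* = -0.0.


Formula: Delta E = sqrt(dL*^2 + da*^2 + db*^2)
Step 1: dL*^2 = 2.52^2 = 6.3504
Step 2: da*^2 = (-2.47)^2 = 6.1009
Step 3: db*^2 = (-0.0)^2 = 0.0
Step 4: Sum = 6.3504 + 6.1009 + 0.0 = 12.4513
Step 5: Delta E = sqrt(12.4513) = 3.53

3.53 Delta E


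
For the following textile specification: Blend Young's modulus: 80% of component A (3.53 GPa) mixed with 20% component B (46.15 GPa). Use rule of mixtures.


Formula: Blend property = (fraction_A * property_A) + (fraction_B * property_B)
Step 1: Contribution A = 80/100 * 3.53 GPa = 2.824 GPa
Step 2: Contribution B = 20/100 * 46.15 GPa = 9.23 GPa
Step 3: Blend Young's modulus = 2.824 + 9.23 = 12.054 GPa

12.054 GPa


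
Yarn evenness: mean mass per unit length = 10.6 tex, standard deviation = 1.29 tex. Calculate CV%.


Formula: CV% = (standard deviation / mean) * 100
Step 1: Ratio = 1.29 / 10.6 = 0.121698
Step 2: CV% = 0.121698 * 100 = 12.1698% ≈ 12.2%

12.2%


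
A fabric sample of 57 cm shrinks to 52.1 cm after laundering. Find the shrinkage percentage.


Formula: Shrinkage% = ((L_before - L_after) / L_before) * 100
Step 1: Shrinkage = 57 - 52.1 = 4.9 cm
Step 2: Shrinkage% = (4.9 / 57) * 100
Step 3: Shrinkage% = 0.085965 * 100 = 8.5965% ≈ 8.6%

8.6%


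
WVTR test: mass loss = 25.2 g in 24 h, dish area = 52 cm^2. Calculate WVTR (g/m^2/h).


Formula: WVTR = mass_loss / (area * time)
Step 1: Convert area: 52 cm^2 = 0.0052 m^2
Step 2: WVTR = 25.2 g / (0.0052 m^2 * 24 h)
Step 3: WVTR = 25.2 / 0.1248 = 201.9 g/m^2/h

201.9 g/m^2/h


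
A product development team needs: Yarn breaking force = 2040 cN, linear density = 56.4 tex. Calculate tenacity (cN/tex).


Formula: Tenacity = Breaking force / Linear density
Tenacity = 2040 cN / 56.4 tex
Tenacity = 36.17 cN/tex

36.17 cN/tex


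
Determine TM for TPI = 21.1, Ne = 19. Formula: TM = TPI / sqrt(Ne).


Formula: TM = TPI / sqrt(Ne)
Step 1: sqrt(Ne) = sqrt(19) = 4.3589
Step 2: TM = 21.1 / 4.3589 = 4.84

4.84 TM


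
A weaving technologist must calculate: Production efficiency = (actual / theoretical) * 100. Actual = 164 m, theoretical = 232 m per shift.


Formula: Efficiency% = (Actual output / Theoretical output) * 100
Efficiency% = (164 / 232) * 100
Efficiency% = 0.706897 * 100 = 70.6897% ≈ 70.7%

70.7%


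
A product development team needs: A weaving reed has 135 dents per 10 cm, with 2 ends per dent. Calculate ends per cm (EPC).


Formula: EPC = (dents per 10 cm * ends per dent) / 10
Step 1: Total ends per 10 cm = 135 * 2 = 270
Step 2: EPC = 270 / 10 = 27.0 ends/cm

27.0 ends/cm


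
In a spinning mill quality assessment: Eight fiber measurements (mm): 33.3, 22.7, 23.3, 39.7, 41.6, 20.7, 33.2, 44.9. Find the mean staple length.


Formula: Mean = sum of lengths / count
Sum = 33.3 + 22.7 + 23.3 + 39.7 + 41.6 + 20.7 + 33.2 + 44.9
Sum = 259.4 mm
Mean = 259.4 / 8 = 32.43 mm

32.43 mm


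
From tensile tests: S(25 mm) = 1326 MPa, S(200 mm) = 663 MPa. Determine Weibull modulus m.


Formula: m = ln(L1/L2) / ln(S2/S1)
Step 1: ln(L1/L2) = ln(25/200) = -2.07944
Step 2: S2/S1 = 663/1326 = 0.5
Step 3: ln(S2/S1) = ln(0.5) = -0.69315
Step 4: m = -2.07944 / -0.69315 = 3.00

3.00 (Weibull m)


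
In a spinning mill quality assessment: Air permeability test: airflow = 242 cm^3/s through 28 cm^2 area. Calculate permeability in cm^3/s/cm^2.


Formula: Air Permeability = Airflow / Test Area
AP = 242 cm^3/s / 28 cm^2
AP = 8.6 cm^3/s/cm^2

8.6 cm^3/s/cm^2


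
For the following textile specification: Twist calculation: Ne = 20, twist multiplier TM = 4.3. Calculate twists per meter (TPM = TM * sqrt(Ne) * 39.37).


Formula: TPM = TM * sqrt(Ne) * 39.37
Step 1: sqrt(Ne) = sqrt(20) = 4.4721
Step 2: TM * sqrt(Ne) = 4.3 * 4.4721 = 19.23
Step 3: TPM = 19.23 * 39.37 = 757 twists/m

757 twists/m


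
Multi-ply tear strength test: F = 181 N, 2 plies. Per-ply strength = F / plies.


Formula: Per-ply strength = Total force / Number of plies
Per-ply = 181 N / 2
Per-ply = 90.5 N

90.5 N


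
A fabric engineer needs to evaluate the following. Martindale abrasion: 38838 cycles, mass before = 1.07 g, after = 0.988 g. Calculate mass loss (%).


Formula: Mass loss% = ((m_before - m_after) / m_before) * 100
Step 1: Mass loss = 1.07 - 0.988 = 0.082 g
Step 2: Ratio = 0.082 / 1.07 = 0.0766355
Step 3: Mass loss% = 0.0766355 * 100 = 7.66355% ≈ 7.66%

7.66%


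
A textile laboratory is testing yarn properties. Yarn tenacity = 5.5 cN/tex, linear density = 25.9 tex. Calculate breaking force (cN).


Formula: Breaking force = Tenacity * Linear density
F = 5.5 cN/tex * 25.9 tex
F = 142.45 cN

142.45 cN


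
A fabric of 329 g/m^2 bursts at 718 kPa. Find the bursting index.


Formula: Bursting Index = Bursting Strength / Fabric GSM
BI = 718 kPa / 329 g/m^2
BI = 2.182 kPa/(g/m^2)

2.182 kPa/(g/m^2)


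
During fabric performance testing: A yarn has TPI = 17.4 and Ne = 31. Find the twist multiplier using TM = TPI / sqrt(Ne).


Formula: TM = TPI / sqrt(Ne)
Step 1: sqrt(Ne) = sqrt(31) = 5.5678
Step 2: TM = 17.4 / 5.5678 = 3.13

3.13 TM


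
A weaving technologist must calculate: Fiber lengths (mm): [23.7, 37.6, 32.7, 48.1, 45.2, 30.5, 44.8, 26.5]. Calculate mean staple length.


Formula: Mean = sum of lengths / count
Sum = 23.7 + 37.6 + 32.7 + 48.1 + 45.2 + 30.5 + 44.8 + 26.5
Sum = 289.1 mm
Mean = 289.1 / 8 = 36.14 mm

36.14 mm


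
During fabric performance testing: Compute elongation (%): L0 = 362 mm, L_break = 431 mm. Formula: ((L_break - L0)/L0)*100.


Formula: Elongation (%) = ((L_break - L0) / L0) * 100
Step 1: Extension = 431 - 362 = 69 mm
Step 2: Elongation = (69 / 362) * 100
Step 3: Elongation = 0.190608 * 100 = 19.0608% ≈ 19.1%

19.1%


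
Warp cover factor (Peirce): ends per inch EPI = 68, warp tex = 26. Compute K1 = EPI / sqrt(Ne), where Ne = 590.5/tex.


Formula: K1 = EPI / sqrt(Ne), with Ne = 590.5 / tex_warp
Step 1: Ne = 590.5 / 26 = 22.712
Step 2: sqrt(Ne) = sqrt(22.712) = 4.7657
Step 3: K1 = 68 / 4.7657 = 14.3

14.3


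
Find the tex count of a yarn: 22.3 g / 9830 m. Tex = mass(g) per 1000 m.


Formula: Tex = (mass_g / length_m) * 1000
Substituting: Tex = (22.3 / 9830) * 1000
Intermediate: 22.3 / 9830 = 0.00226857 g/m
Tex = 0.00226857 * 1000 = 2.27 tex

2.27 tex


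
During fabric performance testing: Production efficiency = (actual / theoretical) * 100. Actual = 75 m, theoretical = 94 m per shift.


Formula: Efficiency% = (Actual output / Theoretical output) * 100
Efficiency% = (75 / 94) * 100
Efficiency% = 0.797872 * 100 = 79.7872% ≈ 79.8%

79.8%


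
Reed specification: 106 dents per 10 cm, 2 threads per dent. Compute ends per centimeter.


Formula: EPC = (dents per 10 cm * ends per dent) / 10
Step 1: Total ends per 10 cm = 106 * 2 = 212
Step 2: EPC = 212 / 10 = 21.2 ends/cm

21.2 ends/cm


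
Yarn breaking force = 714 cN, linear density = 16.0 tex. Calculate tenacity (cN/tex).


Formula: Tenacity = Breaking force / Linear density
Tenacity = 714 cN / 16.0 tex
Tenacity = 44.63 cN/tex

44.63 cN/tex


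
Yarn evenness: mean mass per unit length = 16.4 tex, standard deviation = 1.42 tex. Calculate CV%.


Formula: CV% = (standard deviation / mean) * 100
Step 1: Ratio = 1.42 / 16.4 = 0.086585
Step 2: CV% = 0.086585 * 100 = 8.6585% ≈ 8.7%

8.7%


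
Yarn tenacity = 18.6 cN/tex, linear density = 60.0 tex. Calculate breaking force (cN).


Formula: Breaking force = Tenacity * Linear density
F = 18.6 cN/tex * 60.0 tex
F = 1116.00 cN

1116.00 cN


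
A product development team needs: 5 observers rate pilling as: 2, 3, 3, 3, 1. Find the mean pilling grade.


Formula: Mean = sum / count
Sum = 2 + 3 + 3 + 3 + 1 = 12
Mean = 12 / 5 = 2.4

2.4


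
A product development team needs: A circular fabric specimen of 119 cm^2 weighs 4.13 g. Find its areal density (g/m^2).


Formula: GSM = mass_g / area_m2
Step 1: Convert area: 119 cm^2 = 119 / 10000 = 0.0119 m^2
Step 2: GSM = 4.13 g / 0.0119 m^2 = 347.1 g/m^2

347.1 g/m^2


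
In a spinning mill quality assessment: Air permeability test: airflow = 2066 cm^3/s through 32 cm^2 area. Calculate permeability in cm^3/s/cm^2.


Formula: Air Permeability = Airflow / Test Area
AP = 2066 cm^3/s / 32 cm^2
AP = 64.6 cm^3/s/cm^2

64.6 cm^3/s/cm^2


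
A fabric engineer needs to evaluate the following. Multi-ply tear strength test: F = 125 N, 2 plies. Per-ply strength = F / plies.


Formula: Per-ply strength = Total force / Number of plies
Per-ply = 125 N / 2
Per-ply = 62.5 N

62.5 N


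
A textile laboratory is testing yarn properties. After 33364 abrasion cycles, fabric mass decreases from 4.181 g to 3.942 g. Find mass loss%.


Formula: Mass loss% = ((m_before - m_after) / m_before) * 100
Step 1: Mass loss = 4.181 - 3.942 = 0.239 g
Step 2: Ratio = 0.239 / 4.181 = 0.0571634
Step 3: Mass loss% = 0.0571634 * 100 = 5.71634% ≈ 5.72%

5.72%


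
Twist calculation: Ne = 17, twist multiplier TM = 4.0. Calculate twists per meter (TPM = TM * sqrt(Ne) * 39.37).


Formula: TPM = TM * sqrt(Ne) * 39.37
Step 1: sqrt(Ne) = sqrt(17) = 4.1231
Step 2: TM * sqrt(Ne) = 4.0 * 4.1231 = 16.4924
Step 3: TPM = 16.4924 * 39.37 = 649 twists/m

649 twists/m


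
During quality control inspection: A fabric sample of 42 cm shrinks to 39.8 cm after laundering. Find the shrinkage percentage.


Formula: Shrinkage% = ((L_before - L_after) / L_before) * 100
Step 1: Shrinkage = 42 - 39.8 = 2.2 cm
Step 2: Shrinkage% = (2.2 / 42) * 100
Step 3: Shrinkage% = 0.052381 * 100 = 5.2381% ≈ 5.2%

5.2%


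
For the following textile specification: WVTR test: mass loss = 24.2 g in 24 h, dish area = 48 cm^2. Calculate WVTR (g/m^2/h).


Formula: WVTR = mass_loss / (area * time)
Step 1: Convert area: 48 cm^2 = 0.0048 m^2
Step 2: WVTR = 24.2 g / (0.0048 m^2 * 24 h)
Step 3: WVTR = 24.2 / 0.1152 = 210.1 g/m^2/h

210.1 g/m^2/h


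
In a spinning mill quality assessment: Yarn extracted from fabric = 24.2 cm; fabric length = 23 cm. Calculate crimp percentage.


Formula: Crimp% = ((L_yarn - L_fabric) / L_fabric) * 100
Step 1: Extension = 24.2 - 23 = 1.2 cm
Step 2: Crimp% = (1.2 / 23) * 100
Step 3: Crimp% = 0.052174 * 100 = 5.2174% ≈ 5.2%

5.2%


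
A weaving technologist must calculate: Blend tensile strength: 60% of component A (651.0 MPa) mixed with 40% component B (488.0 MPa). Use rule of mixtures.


Formula: Blend property = (fraction_A * property_A) + (fraction_B * property_B)
Step 1: Contribution A = 60/100 * 651.0 MPa = 390.6 MPa
Step 2: Contribution B = 40/100 * 488.0 MPa = 195.2 MPa
Step 3: Blend tensile strength = 390.6 + 195.2 = 585.8 MPa

585.8 MPa


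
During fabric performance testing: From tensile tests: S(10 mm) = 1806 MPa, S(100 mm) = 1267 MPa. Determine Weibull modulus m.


Formula: m = ln(L1/L2) / ln(S2/S1)
Step 1: ln(L1/L2) = ln(10/100) = -2.30259
Step 2: S2/S1 = 1267/1806 = 0.70155
Step 3: ln(S2/S1) = ln(0.70155) = -0.35446
Step 4: m = -2.30259 / -0.35446 = 6.50

6.50 (Weibull m)


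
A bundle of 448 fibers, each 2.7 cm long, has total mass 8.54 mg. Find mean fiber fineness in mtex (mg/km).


Formula: fineness (mtex) = mass (mg) / total length (km) = (mass_mg / total_length_m) * 1000
Step 1: Convert fiber length: 2.7 cm = 0.027 m
Step 2: Total fiber length = 448 * 0.027 = 12.096 m
Step 3: Linear density = 8.54 mg / 12.096 m = 0.7060 mg/m
Step 4: fineness = 0.7060 * 1000 = 706.0 mtex

706.0 mtex


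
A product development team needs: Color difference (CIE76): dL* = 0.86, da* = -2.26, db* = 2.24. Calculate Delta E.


Formula: Delta E = sqrt(dL*^2 + da*^2 + db*^2)
Step 1: dL*^2 = 0.86^2 = 0.7396
Step 2: da*^2 = (-2.26)^2 = 5.1076
Step 3: db*^2 = 2.24^2 = 5.0176
Step 4: Sum = 0.7396 + 5.1076 + 5.0176 = 10.8648
Step 5: Delta E = sqrt(10.8648) = 3.3

3.3 Delta E


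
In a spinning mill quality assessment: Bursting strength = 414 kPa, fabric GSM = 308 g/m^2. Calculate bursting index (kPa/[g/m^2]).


Formula: Bursting Index = Bursting Strength / Fabric GSM
BI = 414 kPa / 308 g/m^2
BI = 1.344 kPa/(g/m^2)

1.344 kPa/(g/m^2)


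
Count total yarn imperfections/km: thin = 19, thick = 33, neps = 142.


Formula: Total = thin places + thick places + neps
Total = 19 + 33 + 142
Total = 194 imperfections/km

194 imperfections/km


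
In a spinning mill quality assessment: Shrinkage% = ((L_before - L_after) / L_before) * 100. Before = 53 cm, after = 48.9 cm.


Formula: Shrinkage% = ((L_before - L_after) / L_before) * 100
Step 1: Shrinkage = 53 - 48.9 = 4.1 cm
Step 2: Shrinkage% = (4.1 / 53) * 100
Step 3: Shrinkage% = 0.077358 * 100 = 7.7358% ≈ 7.7%

7.7%


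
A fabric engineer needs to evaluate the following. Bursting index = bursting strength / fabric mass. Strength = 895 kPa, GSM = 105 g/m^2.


Formula: Bursting Index = Bursting Strength / Fabric GSM
BI = 895 kPa / 105 g/m^2
BI = 8.524 kPa/(g/m^2)

8.524 kPa/(g/m^2)


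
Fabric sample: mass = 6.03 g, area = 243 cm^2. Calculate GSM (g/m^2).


Formula: GSM = mass_g / area_m2
Step 1: Convert area: 243 cm^2 = 243 / 10000 = 0.0243 m^2
Step 2: GSM = 6.03 g / 0.0243 m^2 = 248.1 g/m^2

248.1 g/m^2


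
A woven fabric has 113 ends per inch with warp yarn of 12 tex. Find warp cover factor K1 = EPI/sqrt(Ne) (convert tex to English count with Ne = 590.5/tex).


Formula: K1 = EPI / sqrt(Ne), with Ne = 590.5 / tex_warp
Step 1: Ne = 590.5 / 12 = 49.208
Step 2: sqrt(Ne) = sqrt(49.208) = 7.0148
Step 3: K1 = 113 / 7.0148 = 16.1

16.1


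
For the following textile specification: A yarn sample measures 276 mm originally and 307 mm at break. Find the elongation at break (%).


Formula: Elongation (%) = ((L_break - L0) / L0) * 100
Step 1: Extension = 307 - 276 = 31 mm
Step 2: Elongation = (31 / 276) * 100
Step 3: Elongation = 0.112319 * 100 = 11.2319% ≈ 11.2%

11.2%


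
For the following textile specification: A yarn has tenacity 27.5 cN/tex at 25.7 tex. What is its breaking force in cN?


Formula: Breaking force = Tenacity * Linear density
F = 27.5 cN/tex * 25.7 tex
F = 706.75 cN

706.75 cN


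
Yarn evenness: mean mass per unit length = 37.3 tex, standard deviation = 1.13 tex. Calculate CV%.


Formula: CV% = (standard deviation / mean) * 100
Step 1: Ratio = 1.13 / 37.3 = 0.030295
Step 2: CV% = 0.030295 * 100 = 3.0295% ≈ 3.0%

3.0%


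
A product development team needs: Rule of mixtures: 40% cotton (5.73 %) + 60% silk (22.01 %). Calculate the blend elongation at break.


Formula: Blend property = (fraction_A * property_A) + (fraction_B * property_B)
Step 1: Contribution A = 40/100 * 5.73 % = 2.292 %
Step 2: Contribution B = 60/100 * 22.01 % = 13.206 %
Step 3: Blend elongation at break = 2.292 + 13.206 = 15.498 %

15.498 %


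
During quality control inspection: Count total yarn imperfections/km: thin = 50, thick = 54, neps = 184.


Formula: Total = thin places + thick places + neps
Total = 50 + 54 + 184
Total = 288 imperfections/km

288 imperfections/km


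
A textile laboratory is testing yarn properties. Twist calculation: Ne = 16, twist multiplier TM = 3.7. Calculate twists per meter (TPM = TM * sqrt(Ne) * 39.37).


Formula: TPM = TM * sqrt(Ne) * 39.37
Step 1: sqrt(Ne) = sqrt(16) = 4
Step 2: TM * sqrt(Ne) = 3.7 * 4 = 14.8
Step 3: TPM = 14.8 * 39.37 = 583 twists/m

583 twists/m


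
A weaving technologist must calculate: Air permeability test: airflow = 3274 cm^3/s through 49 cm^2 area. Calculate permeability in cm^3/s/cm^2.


Formula: Air Permeability = Airflow / Test Area
AP = 3274 cm^3/s / 49 cm^2
AP = 66.8 cm^3/s/cm^2

66.8 cm^3/s/cm^2


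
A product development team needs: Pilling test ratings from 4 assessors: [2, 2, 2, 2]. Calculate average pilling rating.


Formula: Mean = sum / count
Sum = 2 + 2 + 2 + 2 = 8
Mean = 8 / 4 = 2.0

2.0


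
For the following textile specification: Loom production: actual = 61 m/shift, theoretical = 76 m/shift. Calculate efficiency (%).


Formula: Efficiency% = (Actual output / Theoretical output) * 100
Efficiency% = (61 / 76) * 100
Efficiency% = 0.802632 * 100 = 80.2632% ≈ 80.3%

80.3%


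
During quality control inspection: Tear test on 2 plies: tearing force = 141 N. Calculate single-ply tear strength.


Formula: Per-ply strength = Total force / Number of plies
Per-ply = 141 N / 2
Per-ply = 70.5 N

70.5 N


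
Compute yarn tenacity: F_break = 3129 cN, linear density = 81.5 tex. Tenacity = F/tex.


Formula: Tenacity = Breaking force / Linear density
Tenacity = 3129 cN / 81.5 tex
Tenacity = 38.39 cN/tex

38.39 cN/tex


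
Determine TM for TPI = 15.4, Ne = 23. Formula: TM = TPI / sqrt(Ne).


Formula: TM = TPI / sqrt(Ne)
Step 1: sqrt(Ne) = sqrt(23) = 4.7958
Step 2: TM = 15.4 / 4.7958 = 3.21

3.21 TM


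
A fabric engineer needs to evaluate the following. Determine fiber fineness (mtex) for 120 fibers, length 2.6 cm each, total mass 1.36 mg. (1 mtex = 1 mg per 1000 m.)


Formula: fineness (mtex) = mass (mg) / total length (km) = (mass_mg / total_length_m) * 1000
Step 1: Convert fiber length: 2.6 cm = 0.026 m
Step 2: Total fiber length = 120 * 0.026 = 3.12 m
Step 3: Linear density = 1.36 mg / 3.12 m = 0.4359 mg/m
Step 4: fineness = 0.4359 * 1000 = 435.9 mtex

435.9 mtex


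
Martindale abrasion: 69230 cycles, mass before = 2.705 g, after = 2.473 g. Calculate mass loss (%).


Formula: Mass loss% = ((m_before - m_after) / m_before) * 100
Step 1: Mass loss = 2.705 - 2.473 = 0.232 g
Step 2: Ratio = 0.232 / 2.705 = 0.0857671
Step 3: Mass loss% = 0.0857671 * 100 = 8.57671% ≈ 8.58%

8.58%


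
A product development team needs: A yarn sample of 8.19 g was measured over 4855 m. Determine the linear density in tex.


Formula: Tex = (mass_g / length_m) * 1000
Substituting: Tex = (8.19 / 4855) * 1000
Intermediate: 8.19 / 4855 = 0.00168692 g/m
Tex = 0.00168692 * 1000 = 1.69 tex

1.69 tex


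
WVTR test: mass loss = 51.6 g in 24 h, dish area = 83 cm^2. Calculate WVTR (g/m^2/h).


Formula: WVTR = mass_loss / (area * time)
Step 1: Convert area: 83 cm^2 = 0.0083 m^2
Step 2: WVTR = 51.6 g / (0.0083 m^2 * 24 h)
Step 3: WVTR = 51.6 / 0.1992 = 259.0 g/m^2/h

259.0 g/m^2/h


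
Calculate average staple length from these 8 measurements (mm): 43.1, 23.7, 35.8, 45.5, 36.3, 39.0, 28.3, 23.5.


Formula: Mean = sum of lengths / count
Sum = 43.1 + 23.7 + 35.8 + 45.5 + 36.3 + 39.0 + 28.3 + 23.5
Sum = 275.2 mm
Mean = 275.2 / 8 = 34.40 mm

34.40 mm


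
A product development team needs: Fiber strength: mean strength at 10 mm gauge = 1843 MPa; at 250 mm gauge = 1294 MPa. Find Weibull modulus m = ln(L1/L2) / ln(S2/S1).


Formula: m = ln(L1/L2) / ln(S2/S1)
Step 1: ln(L1/L2) = ln(10/250) = -3.21888
Step 2: S2/S1 = 1294/1843 = 0.70212
Step 3: ln(S2/S1) = ln(0.70212) = -0.35365
Step 4: m = -3.21888 / -0.35365 = 9.10

9.10 (Weibull m)


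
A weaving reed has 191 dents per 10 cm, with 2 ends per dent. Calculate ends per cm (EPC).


Formula: EPC = (dents per 10 cm * ends per dent) / 10
Step 1: Total ends per 10 cm = 191 * 2 = 382
Step 2: EPC = 382 / 10 = 38.2 ends/cm

38.2 ends/cm


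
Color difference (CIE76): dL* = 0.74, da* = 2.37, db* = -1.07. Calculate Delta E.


Formula: Delta E = sqrt(dL*^2 + da*^2 + db*^2)
Step 1: dL*^2 = 0.74^2 = 0.5476
Step 2: da*^2 = 2.37^2 = 5.6169
Step 3: db*^2 = (-1.07)^2 = 1.1449
Step 4: Sum = 0.5476 + 5.6169 + 1.1449 = 7.3094
Step 5: Delta E = sqrt(7.3094) = 2.7

2.7 Delta E


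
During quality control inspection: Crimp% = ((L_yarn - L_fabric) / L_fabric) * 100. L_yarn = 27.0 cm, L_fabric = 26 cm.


Formula: Crimp% = ((L_yarn - L_fabric) / L_fabric) * 100
Step 1: Extension = 27.0 - 26 = 1.0 cm
Step 2: Crimp% = (1.0 / 26) * 100
Step 3: Crimp% = 0.038462 * 100 = 3.8462% ≈ 3.8%

3.8%


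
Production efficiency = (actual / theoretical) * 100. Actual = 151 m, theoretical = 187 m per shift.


Formula: Efficiency% = (Actual output / Theoretical output) * 100
Efficiency% = (151 / 187) * 100
Efficiency% = 0.807487 * 100 = 80.7487% ≈ 80.7%

80.7%


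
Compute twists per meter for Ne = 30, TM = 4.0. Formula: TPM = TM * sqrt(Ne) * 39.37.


Formula: TPM = TM * sqrt(Ne) * 39.37
Step 1: sqrt(Ne) = sqrt(30) = 5.4772
Step 2: TM * sqrt(Ne) = 4.0 * 5.4772 = 21.9088
Step 3: TPM = 21.9088 * 39.37 = 863 twists/m

863 twists/m


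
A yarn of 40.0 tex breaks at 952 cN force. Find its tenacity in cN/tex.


Formula: Tenacity = Breaking force / Linear density
Tenacity = 952 cN / 40.0 tex
Tenacity = 23.80 cN/tex

23.80 cN/tex
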